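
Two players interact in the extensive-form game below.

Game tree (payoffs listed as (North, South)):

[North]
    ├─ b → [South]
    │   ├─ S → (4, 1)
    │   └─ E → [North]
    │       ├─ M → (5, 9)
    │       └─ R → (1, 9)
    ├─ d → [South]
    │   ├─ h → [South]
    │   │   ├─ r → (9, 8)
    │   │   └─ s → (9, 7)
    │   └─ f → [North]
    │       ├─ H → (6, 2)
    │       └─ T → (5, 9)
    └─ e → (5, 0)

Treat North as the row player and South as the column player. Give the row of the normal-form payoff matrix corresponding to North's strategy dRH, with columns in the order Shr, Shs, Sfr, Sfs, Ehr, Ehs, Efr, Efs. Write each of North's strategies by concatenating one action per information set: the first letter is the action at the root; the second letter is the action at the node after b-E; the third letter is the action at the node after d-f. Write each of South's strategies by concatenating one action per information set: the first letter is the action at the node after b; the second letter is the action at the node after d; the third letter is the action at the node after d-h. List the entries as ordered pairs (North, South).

(9,8) (9,7) (6,2) (6,2) (9,8) (9,7) (6,2) (6,2)

vs Shr: North plays d → South plays h at [d] → South plays r at [d-h] → (9, 8)
vs Shs: North plays d → South plays h at [d] → South plays s at [d-h] → (9, 7)
vs Sfr: North plays d → South plays f at [d] → North plays H at [d-f] → (6, 2)
vs Sfs: North plays d → South plays f at [d] → North plays H at [d-f] → (6, 2)
vs Ehr: North plays d → South plays h at [d] → South plays r at [d-h] → (9, 8)
vs Ehs: North plays d → South plays h at [d] → South plays s at [d-h] → (9, 7)
vs Efr: North plays d → South plays f at [d] → North plays H at [d-f] → (6, 2)
vs Efs: North plays d → South plays f at [d] → North plays H at [d-f] → (6, 2)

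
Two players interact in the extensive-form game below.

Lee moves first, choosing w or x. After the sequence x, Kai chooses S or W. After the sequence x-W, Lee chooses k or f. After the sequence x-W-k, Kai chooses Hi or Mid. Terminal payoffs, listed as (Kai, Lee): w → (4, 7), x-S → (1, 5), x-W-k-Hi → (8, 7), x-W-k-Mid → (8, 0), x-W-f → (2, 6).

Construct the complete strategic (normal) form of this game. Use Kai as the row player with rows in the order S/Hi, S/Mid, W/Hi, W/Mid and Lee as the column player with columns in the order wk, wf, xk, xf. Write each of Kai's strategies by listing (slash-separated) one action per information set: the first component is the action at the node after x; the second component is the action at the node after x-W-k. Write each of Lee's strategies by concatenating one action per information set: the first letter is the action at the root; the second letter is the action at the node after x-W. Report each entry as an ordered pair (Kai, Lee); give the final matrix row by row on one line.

Row S/Hi: wk→(4,7), wf→(4,7), xk→(1,5), xf→(1,5)
Row S/Mid: wk→(4,7), wf→(4,7), xk→(1,5), xf→(1,5)
Row W/Hi: wk→(4,7), wf→(4,7), xk→(8,7), xf→(2,6)
Row W/Mid: wk→(4,7), wf→(4,7), xk→(8,0), xf→(2,6)

S/Hi: (4,7) (4,7) (1,5) (1,5) | S/Mid: (4,7) (4,7) (1,5) (1,5) | W/Hi: (4,7) (4,7) (8,7) (2,6) | W/Mid: (4,7) (4,7) (8,0) (2,6)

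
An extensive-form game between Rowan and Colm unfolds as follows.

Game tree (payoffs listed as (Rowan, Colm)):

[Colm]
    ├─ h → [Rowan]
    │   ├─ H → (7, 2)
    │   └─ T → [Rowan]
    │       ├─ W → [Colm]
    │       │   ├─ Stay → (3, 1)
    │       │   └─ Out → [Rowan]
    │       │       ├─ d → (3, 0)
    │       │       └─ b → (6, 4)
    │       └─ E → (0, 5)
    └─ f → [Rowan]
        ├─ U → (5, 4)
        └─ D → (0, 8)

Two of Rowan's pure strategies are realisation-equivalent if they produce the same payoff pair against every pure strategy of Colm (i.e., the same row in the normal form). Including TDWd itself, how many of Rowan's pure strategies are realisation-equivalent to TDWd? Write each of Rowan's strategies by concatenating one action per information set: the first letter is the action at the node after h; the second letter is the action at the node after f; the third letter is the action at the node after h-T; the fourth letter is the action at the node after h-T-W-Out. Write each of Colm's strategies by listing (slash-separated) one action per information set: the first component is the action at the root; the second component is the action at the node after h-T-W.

1

Row for TDWd (columns h/Stay, h/Out, f/Stay, f/Out): (3,1) (3,0) (0,8) (0,8).
Every one of Rowan's information sets is on the play path for some reply by Colm when Rowan follows TDWd.
Changing the action at any of them therefore changes at least one column, so only TDWd itself gives this row.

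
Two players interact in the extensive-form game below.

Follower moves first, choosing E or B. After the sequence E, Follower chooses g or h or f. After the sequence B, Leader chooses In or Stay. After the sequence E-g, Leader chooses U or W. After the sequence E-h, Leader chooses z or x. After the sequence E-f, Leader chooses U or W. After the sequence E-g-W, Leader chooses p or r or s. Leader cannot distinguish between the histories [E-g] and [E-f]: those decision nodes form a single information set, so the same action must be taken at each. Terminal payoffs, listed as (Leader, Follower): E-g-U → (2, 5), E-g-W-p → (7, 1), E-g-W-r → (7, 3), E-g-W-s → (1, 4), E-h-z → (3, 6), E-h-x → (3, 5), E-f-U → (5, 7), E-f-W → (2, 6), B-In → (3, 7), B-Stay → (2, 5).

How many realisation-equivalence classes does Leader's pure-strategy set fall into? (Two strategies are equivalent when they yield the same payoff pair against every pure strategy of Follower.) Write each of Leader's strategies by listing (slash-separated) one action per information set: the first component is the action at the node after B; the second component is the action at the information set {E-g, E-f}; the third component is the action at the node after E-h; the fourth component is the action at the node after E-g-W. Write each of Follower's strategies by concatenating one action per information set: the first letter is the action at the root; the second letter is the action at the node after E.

16

Leader has 24 pure strategies: In/U/z/p, In/U/z/r, In/U/z/s, In/U/x/p, In/U/x/r, In/U/x/s, In/W/z/p, In/W/z/r, In/W/z/s, In/W/x/p, In/W/x/r, In/W/x/s, Stay/U/z/p, Stay/U/z/r, Stay/U/z/s, Stay/U/x/p, Stay/U/x/r, Stay/U/x/s, Stay/W/z/p, Stay/W/z/r, Stay/W/z/s, Stay/W/x/p, Stay/W/x/r, Stay/W/x/s. Columns: Eg, Eh, Ef, Bg, Bh, Bf.
{In/U/z/p, In/U/z/r, In/U/z/s} → row (2,5) (3,6) (5,7) (3,7) (3,7) (3,7)
{In/U/x/p, In/U/x/r, In/U/x/s} → row (2,5) (3,5) (5,7) (3,7) (3,7) (3,7)
{In/W/z/p} → row (7,1) (3,6) (2,6) (3,7) (3,7) (3,7)
{In/W/z/r} → row (7,3) (3,6) (2,6) (3,7) (3,7) (3,7)
{In/W/z/s} → row (1,4) (3,6) (2,6) (3,7) (3,7) (3,7)
{In/W/x/p} → row (7,1) (3,5) (2,6) (3,7) (3,7) (3,7)
{In/W/x/r} → row (7,3) (3,5) (2,6) (3,7) (3,7) (3,7)
{In/W/x/s} → row (1,4) (3,5) (2,6) (3,7) (3,7) (3,7)
{Stay/U/z/p, Stay/U/z/r, Stay/U/z/s} → row (2,5) (3,6) (5,7) (2,5) (2,5) (2,5)
{Stay/U/x/p, Stay/U/x/r, Stay/U/x/s} → row (2,5) (3,5) (5,7) (2,5) (2,5) (2,5)
{Stay/W/z/p} → row (7,1) (3,6) (2,6) (2,5) (2,5) (2,5)
{Stay/W/z/r} → row (7,3) (3,6) (2,6) (2,5) (2,5) (2,5)
{Stay/W/z/s} → row (1,4) (3,6) (2,6) (2,5) (2,5) (2,5)
{Stay/W/x/p} → row (7,1) (3,5) (2,6) (2,5) (2,5) (2,5)
{Stay/W/x/r} → row (7,3) (3,5) (2,6) (2,5) (2,5) (2,5)
{Stay/W/x/s} → row (1,4) (3,5) (2,6) (2,5) (2,5) (2,5)
That's 16 distinct rows out of 24 strategies.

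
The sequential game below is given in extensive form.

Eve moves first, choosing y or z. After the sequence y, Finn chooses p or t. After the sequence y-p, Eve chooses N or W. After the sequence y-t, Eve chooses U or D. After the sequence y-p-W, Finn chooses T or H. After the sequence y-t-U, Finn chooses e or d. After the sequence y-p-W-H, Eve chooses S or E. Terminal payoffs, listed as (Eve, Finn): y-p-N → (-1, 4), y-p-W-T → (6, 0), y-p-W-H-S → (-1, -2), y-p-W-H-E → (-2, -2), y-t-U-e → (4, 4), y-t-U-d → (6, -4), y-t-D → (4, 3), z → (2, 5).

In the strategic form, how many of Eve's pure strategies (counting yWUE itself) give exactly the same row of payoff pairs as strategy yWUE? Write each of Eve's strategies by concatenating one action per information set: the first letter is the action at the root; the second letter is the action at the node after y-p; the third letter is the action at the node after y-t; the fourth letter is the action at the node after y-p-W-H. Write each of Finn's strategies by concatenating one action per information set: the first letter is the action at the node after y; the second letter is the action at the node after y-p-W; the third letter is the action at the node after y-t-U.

Row for yWUE (columns pTe, pTd, pHe, pHd, tTe, tTd, tHe, tHd): (6,0) (6,0) (-2,-2) (-2,-2) (4,4) (6,-4) (4,4) (6,-4).
Every one of Eve's information sets is on the play path for some reply by Finn when Eve follows yWUE.
Changing the action at any of them therefore changes at least one column, so only yWUE itself gives this row.

1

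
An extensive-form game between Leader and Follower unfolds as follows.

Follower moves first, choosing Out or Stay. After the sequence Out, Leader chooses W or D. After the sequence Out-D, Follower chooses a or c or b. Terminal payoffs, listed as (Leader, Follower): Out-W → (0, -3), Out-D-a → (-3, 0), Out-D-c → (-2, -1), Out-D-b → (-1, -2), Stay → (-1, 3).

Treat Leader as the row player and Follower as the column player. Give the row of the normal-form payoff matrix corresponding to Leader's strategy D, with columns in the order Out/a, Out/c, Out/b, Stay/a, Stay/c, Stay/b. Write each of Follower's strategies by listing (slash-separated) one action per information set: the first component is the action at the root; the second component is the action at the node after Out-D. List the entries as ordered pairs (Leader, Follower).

(-3,0) (-2,-1) (-1,-2) (-1,3) (-1,3) (-1,3)

vs Out/a: Follower plays Out → Leader plays D at [Out] → Follower plays a at [Out-D] → (-3, 0)
vs Out/c: Follower plays Out → Leader plays D at [Out] → Follower plays c at [Out-D] → (-2, -1)
vs Out/b: Follower plays Out → Leader plays D at [Out] → Follower plays b at [Out-D] → (-1, -2)
vs Stay/a: Follower plays Stay → (-1, 3)
vs Stay/c: Follower plays Stay → (-1, 3)
vs Stay/b: Follower plays Stay → (-1, 3)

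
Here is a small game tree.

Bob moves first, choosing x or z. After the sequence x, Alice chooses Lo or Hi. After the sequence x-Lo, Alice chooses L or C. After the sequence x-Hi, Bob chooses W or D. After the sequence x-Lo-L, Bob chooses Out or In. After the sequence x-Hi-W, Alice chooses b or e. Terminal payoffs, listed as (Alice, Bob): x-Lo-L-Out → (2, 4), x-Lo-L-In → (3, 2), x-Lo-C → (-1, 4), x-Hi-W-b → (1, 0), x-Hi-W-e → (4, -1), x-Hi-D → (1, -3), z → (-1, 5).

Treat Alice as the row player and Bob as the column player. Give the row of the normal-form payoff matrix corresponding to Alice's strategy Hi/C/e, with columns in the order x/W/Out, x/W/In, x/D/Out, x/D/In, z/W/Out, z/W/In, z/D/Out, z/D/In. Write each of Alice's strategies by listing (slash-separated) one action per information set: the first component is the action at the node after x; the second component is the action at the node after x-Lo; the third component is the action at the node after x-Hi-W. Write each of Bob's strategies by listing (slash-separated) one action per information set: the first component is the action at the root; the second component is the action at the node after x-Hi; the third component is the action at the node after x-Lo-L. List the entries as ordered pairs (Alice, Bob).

vs x/W/Out: Bob plays x → Alice plays Hi at [x] → Bob plays W at [x-Hi] → Alice plays e at [x-Hi-W] → (4, -1)
vs x/W/In: Bob plays x → Alice plays Hi at [x] → Bob plays W at [x-Hi] → Alice plays e at [x-Hi-W] → (4, -1)
vs x/D/Out: Bob plays x → Alice plays Hi at [x] → Bob plays D at [x-Hi] → (1, -3)
vs x/D/In: Bob plays x → Alice plays Hi at [x] → Bob plays D at [x-Hi] → (1, -3)
vs z/W/Out: Bob plays z → (-1, 5)
vs z/W/In: Bob plays z → (-1, 5)
vs z/D/Out: Bob plays z → (-1, 5)
vs z/D/In: Bob plays z → (-1, 5)

(4,-1) (4,-1) (1,-3) (1,-3) (-1,5) (-1,5) (-1,5) (-1,5)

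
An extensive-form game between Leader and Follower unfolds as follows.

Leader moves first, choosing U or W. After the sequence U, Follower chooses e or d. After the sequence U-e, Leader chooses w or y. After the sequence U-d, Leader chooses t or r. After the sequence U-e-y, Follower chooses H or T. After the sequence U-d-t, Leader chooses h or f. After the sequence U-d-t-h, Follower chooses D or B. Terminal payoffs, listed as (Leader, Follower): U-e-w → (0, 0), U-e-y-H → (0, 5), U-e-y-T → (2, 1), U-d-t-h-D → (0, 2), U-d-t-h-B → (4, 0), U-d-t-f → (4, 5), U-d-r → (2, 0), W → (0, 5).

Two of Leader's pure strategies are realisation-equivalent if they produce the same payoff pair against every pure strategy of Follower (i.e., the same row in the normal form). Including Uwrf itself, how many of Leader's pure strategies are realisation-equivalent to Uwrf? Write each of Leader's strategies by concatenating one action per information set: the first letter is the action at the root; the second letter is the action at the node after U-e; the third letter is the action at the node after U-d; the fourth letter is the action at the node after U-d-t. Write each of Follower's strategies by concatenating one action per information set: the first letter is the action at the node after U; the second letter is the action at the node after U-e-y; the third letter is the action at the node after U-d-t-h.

Row for Uwrf (columns eHD, eHB, eTD, eTB, dHD, dHB, dTD, dTB): (0,0) (0,0) (0,0) (0,0) (2,0) (2,0) (2,0) (2,0).
Under Uwrf, Leader's choice at the node after U-d-t can never be reached regardless of what Follower does, so varying those choices leaves every outcome unchanged.
Holding the reachable choices fixed and varying the unreachable one freely already gives 2 equivalent strategies.
No other strategy reproduces this row, so those 2 are the full class: Uwrh, Uwrf.

2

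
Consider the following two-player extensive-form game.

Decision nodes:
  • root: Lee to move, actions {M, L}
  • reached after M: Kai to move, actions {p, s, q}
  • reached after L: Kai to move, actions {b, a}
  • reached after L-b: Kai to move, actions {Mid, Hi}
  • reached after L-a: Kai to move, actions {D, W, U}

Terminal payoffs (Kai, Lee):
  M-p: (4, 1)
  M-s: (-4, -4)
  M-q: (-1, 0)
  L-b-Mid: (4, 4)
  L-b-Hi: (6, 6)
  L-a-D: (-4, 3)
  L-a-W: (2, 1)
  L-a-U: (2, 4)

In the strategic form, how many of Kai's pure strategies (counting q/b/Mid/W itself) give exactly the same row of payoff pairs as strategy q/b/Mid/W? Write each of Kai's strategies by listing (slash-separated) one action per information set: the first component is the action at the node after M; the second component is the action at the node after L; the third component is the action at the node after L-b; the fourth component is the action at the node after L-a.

Row for q/b/Mid/W (columns M, L): (-1,0) (4,4).
Under q/b/Mid/W, Kai's choice at the node after L-a can never be reached regardless of what Lee does, so varying those choices leaves every outcome unchanged.
Holding the reachable choices fixed and varying the unreachable one freely already gives 3 equivalent strategies.
No other strategy reproduces this row, so those 3 are the full class: q/b/Mid/D, q/b/Mid/W, q/b/Mid/U.

3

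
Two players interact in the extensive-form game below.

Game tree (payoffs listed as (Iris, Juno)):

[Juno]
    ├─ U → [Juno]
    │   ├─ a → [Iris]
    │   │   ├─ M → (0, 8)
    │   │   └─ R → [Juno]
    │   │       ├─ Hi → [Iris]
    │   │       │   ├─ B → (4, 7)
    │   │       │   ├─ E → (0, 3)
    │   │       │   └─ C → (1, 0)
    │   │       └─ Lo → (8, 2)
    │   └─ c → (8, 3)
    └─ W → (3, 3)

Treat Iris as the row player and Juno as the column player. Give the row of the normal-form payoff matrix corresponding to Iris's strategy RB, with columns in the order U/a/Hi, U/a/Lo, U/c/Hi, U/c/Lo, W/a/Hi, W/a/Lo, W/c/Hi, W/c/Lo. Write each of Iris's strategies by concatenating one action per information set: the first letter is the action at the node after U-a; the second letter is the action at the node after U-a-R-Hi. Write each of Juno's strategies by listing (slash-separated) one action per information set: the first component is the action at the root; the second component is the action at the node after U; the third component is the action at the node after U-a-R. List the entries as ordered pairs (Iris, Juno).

(4,7) (8,2) (8,3) (8,3) (3,3) (3,3) (3,3) (3,3)

vs U/a/Hi: Juno plays U → Juno plays a at [U] → Iris plays R at [U-a] → Juno plays Hi at [U-a-R] → Iris plays B at [U-a-R-Hi] → (4, 7)
vs U/a/Lo: Juno plays U → Juno plays a at [U] → Iris plays R at [U-a] → Juno plays Lo at [U-a-R] → (8, 2)
vs U/c/Hi: Juno plays U → Juno plays c at [U] → (8, 3)
vs U/c/Lo: Juno plays U → Juno plays c at [U] → (8, 3)
vs W/a/Hi: Juno plays W → (3, 3)
vs W/a/Lo: Juno plays W → (3, 3)
vs W/c/Hi: Juno plays W → (3, 3)
vs W/c/Lo: Juno plays W → (3, 3)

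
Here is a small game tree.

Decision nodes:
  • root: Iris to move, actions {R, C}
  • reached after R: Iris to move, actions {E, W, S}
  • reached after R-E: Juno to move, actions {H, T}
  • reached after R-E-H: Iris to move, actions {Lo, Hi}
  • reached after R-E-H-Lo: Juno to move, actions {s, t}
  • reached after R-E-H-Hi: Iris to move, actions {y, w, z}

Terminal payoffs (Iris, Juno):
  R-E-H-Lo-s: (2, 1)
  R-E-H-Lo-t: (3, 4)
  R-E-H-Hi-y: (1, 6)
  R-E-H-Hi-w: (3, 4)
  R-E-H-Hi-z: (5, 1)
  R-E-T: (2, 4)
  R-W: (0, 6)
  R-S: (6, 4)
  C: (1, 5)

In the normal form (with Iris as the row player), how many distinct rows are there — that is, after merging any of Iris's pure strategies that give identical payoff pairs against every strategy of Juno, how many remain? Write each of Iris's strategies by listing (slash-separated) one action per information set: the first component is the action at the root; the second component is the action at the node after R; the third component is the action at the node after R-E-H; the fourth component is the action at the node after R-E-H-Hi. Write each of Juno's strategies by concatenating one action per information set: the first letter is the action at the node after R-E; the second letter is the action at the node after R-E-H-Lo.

Iris has 36 pure strategies: R/E/Lo/y, R/E/Lo/w, R/E/Lo/z, R/E/Hi/y, R/E/Hi/w, R/E/Hi/z, R/W/Lo/y, R/W/Lo/w, R/W/Lo/z, R/W/Hi/y, R/W/Hi/w, R/W/Hi/z, R/S/Lo/y, R/S/Lo/w, R/S/Lo/z, R/S/Hi/y, R/S/Hi/w, R/S/Hi/z, C/E/Lo/y, C/E/Lo/w, C/E/Lo/z, C/E/Hi/y, C/E/Hi/w, C/E/Hi/z, C/W/Lo/y, C/W/Lo/w, C/W/Lo/z, C/W/Hi/y, C/W/Hi/w, C/W/Hi/z, C/S/Lo/y, C/S/Lo/w, C/S/Lo/z, C/S/Hi/y, C/S/Hi/w, C/S/Hi/z. Columns: Hs, Ht, Ts, Tt.
{R/E/Lo/y, R/E/Lo/w, R/E/Lo/z} → row (2,1) (3,4) (2,4) (2,4)
{R/E/Hi/y} → row (1,6) (1,6) (2,4) (2,4)
{R/E/Hi/w} → row (3,4) (3,4) (2,4) (2,4)
{R/E/Hi/z} → row (5,1) (5,1) (2,4) (2,4)
{R/W/Lo/y, R/W/Lo/w, R/W/Lo/z, R/W/Hi/y, R/W/Hi/w, R/W/Hi/z} → row (0,6) (0,6) (0,6) (0,6)
{R/S/Lo/y, R/S/Lo/w, R/S/Lo/z, R/S/Hi/y, R/S/Hi/w, R/S/Hi/z} → row (6,4) (6,4) (6,4) (6,4)
{C/E/Lo/y, C/E/Lo/w, C/E/Lo/z, C/E/Hi/y, C/E/Hi/w, C/E/Hi/z, C/W/Lo/y, C/W/Lo/w, C/W/Lo/z, C/W/Hi/y, C/W/Hi/w, C/W/Hi/z, C/S/Lo/y, C/S/Lo/w, C/S/Lo/z, C/S/Hi/y, C/S/Hi/w, C/S/Hi/z} → row (1,5) (1,5) (1,5) (1,5)
That's 7 distinct rows out of 36 strategies.

7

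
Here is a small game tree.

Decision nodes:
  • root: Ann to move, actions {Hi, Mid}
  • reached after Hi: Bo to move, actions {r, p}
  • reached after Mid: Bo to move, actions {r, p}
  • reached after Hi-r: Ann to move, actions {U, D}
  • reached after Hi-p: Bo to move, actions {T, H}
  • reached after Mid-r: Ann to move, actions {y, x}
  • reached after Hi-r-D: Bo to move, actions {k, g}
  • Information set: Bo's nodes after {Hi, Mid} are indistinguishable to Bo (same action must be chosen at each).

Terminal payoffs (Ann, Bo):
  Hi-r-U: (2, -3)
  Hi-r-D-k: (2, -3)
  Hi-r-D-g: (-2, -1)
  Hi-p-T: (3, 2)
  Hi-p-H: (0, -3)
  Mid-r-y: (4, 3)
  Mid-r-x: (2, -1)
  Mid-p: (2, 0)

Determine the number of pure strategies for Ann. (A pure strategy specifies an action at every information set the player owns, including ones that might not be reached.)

8

Ann owns the root with actions {Hi, Mid} — two choices.
Ann owns the node after Hi-r with actions {U, D} — two choices.
Ann owns the node after Mid-r with actions {y, x} — two choices.
A pure strategy fixes one action at each information set independently, so the count is the product 2 × 2 × 2 = 8.
(For reference, Bo has 8 pure strategies, giving a 8×8 normal-form matrix.)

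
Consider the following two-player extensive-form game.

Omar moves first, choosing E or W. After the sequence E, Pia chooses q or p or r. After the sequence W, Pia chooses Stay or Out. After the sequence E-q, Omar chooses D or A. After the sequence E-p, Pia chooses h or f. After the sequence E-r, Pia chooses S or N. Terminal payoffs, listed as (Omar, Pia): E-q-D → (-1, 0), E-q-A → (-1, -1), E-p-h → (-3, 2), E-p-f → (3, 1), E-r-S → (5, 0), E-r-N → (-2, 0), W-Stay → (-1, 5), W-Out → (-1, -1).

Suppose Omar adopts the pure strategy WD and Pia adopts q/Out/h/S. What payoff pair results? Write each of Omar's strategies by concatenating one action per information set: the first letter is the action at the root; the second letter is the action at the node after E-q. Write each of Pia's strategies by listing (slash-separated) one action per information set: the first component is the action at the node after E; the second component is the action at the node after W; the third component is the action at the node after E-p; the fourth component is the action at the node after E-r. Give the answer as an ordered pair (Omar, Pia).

Trace the play path from the root:
  Omar plays W
  Pia plays Out at [W]
→ terminal payoff (-1, -1).
(Omar's choice at the node after E-q is never reached on this path, so it doesn't affect the outcome.)

(-1, -1)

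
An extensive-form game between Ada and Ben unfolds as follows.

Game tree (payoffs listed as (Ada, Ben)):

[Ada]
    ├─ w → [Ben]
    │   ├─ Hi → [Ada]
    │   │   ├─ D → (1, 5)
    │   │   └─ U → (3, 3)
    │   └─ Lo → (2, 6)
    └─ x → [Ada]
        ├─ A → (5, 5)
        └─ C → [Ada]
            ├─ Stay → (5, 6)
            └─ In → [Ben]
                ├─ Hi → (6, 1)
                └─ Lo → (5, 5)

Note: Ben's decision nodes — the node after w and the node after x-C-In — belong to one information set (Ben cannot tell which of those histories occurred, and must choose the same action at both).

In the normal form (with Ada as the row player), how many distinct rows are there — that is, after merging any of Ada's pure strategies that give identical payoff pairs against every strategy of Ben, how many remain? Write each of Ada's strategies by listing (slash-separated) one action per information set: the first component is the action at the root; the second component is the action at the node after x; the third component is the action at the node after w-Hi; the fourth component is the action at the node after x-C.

Ada has 16 pure strategies: w/A/D/Stay, w/A/D/In, w/A/U/Stay, w/A/U/In, w/C/D/Stay, w/C/D/In, w/C/U/Stay, w/C/U/In, x/A/D/Stay, x/A/D/In, x/A/U/Stay, x/A/U/In, x/C/D/Stay, x/C/D/In, x/C/U/Stay, x/C/U/In. Columns: Hi, Lo.
{w/A/D/Stay, w/A/D/In, w/C/D/Stay, w/C/D/In} → row (1,5) (2,6)
{w/A/U/Stay, w/A/U/In, w/C/U/Stay, w/C/U/In} → row (3,3) (2,6)
{x/A/D/Stay, x/A/D/In, x/A/U/Stay, x/A/U/In} → row (5,5) (5,5)
{x/C/D/Stay, x/C/U/Stay} → row (5,6) (5,6)
{x/C/D/In, x/C/U/In} → row (6,1) (5,5)
That's 5 distinct rows out of 16 strategies.

5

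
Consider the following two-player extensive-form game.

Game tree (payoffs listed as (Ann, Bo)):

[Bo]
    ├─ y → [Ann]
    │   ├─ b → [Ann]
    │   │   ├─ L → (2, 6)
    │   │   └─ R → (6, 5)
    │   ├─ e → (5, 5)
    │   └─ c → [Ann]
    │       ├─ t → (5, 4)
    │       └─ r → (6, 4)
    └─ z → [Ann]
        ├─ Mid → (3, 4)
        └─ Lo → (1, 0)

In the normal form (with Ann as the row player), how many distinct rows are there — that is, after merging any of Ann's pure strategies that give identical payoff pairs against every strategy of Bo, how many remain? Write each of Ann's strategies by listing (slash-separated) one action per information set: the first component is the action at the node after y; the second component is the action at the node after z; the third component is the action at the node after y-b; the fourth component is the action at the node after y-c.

Ann has 24 pure strategies: b/Mid/L/t, b/Mid/L/r, b/Mid/R/t, b/Mid/R/r, b/Lo/L/t, b/Lo/L/r, b/Lo/R/t, b/Lo/R/r, e/Mid/L/t, e/Mid/L/r, e/Mid/R/t, e/Mid/R/r, e/Lo/L/t, e/Lo/L/r, e/Lo/R/t, e/Lo/R/r, c/Mid/L/t, c/Mid/L/r, c/Mid/R/t, c/Mid/R/r, c/Lo/L/t, c/Lo/L/r, c/Lo/R/t, c/Lo/R/r. Columns: y, z.
{b/Mid/L/t, b/Mid/L/r} → row (2,6) (3,4)
{b/Mid/R/t, b/Mid/R/r} → row (6,5) (3,4)
{b/Lo/L/t, b/Lo/L/r} → row (2,6) (1,0)
{b/Lo/R/t, b/Lo/R/r} → row (6,5) (1,0)
{e/Mid/L/t, e/Mid/L/r, e/Mid/R/t, e/Mid/R/r} → row (5,5) (3,4)
{e/Lo/L/t, e/Lo/L/r, e/Lo/R/t, e/Lo/R/r} → row (5,5) (1,0)
{c/Mid/L/t, c/Mid/R/t} → row (5,4) (3,4)
{c/Mid/L/r, c/Mid/R/r} → row (6,4) (3,4)
{c/Lo/L/t, c/Lo/R/t} → row (5,4) (1,0)
{c/Lo/L/r, c/Lo/R/r} → row (6,4) (1,0)
That's 10 distinct rows out of 24 strategies.

10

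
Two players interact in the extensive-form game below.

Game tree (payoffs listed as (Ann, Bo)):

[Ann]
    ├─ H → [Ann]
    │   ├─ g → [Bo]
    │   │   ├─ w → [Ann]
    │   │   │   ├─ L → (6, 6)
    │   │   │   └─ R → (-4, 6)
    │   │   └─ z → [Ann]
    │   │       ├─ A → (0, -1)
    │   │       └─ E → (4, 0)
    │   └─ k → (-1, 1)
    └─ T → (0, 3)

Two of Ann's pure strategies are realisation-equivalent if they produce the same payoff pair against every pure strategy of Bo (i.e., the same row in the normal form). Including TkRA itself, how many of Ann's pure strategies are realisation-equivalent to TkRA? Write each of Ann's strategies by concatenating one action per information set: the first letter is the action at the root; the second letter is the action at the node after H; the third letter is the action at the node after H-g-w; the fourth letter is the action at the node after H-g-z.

8

Row for TkRA (columns w, z): (0,3) (0,3).
Under TkRA, Ann's choice at the node after H and at the node after H-g-w and at the node after H-g-z can never be reached regardless of what Bo does, so varying those choices leaves every outcome unchanged.
Holding the reachable choices fixed and varying the unreachable ones freely already gives 2 × 2 × 2 = 8 equivalent strategies.
No other strategy reproduces this row, so those 8 are the full class: TgLA, TgLE, TgRA, TgRE, TkLA, TkLE, TkRA, TkRE.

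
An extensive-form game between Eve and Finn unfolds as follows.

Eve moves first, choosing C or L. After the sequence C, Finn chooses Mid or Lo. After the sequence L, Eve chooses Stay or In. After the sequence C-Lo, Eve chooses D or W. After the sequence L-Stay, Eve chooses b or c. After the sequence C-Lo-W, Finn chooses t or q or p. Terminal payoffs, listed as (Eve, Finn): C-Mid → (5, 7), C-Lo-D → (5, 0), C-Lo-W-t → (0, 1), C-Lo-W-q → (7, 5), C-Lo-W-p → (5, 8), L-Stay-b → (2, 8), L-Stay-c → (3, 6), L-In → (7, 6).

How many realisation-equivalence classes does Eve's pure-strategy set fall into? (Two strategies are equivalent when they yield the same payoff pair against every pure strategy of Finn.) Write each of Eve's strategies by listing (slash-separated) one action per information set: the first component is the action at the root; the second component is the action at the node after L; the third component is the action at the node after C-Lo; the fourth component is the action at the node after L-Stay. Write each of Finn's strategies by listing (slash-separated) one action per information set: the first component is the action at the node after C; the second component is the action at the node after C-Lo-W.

5

Eve has 16 pure strategies: C/Stay/D/b, C/Stay/D/c, C/Stay/W/b, C/Stay/W/c, C/In/D/b, C/In/D/c, C/In/W/b, C/In/W/c, L/Stay/D/b, L/Stay/D/c, L/Stay/W/b, L/Stay/W/c, L/In/D/b, L/In/D/c, L/In/W/b, L/In/W/c. Columns: Mid/t, Mid/q, Mid/p, Lo/t, Lo/q, Lo/p.
{C/Stay/D/b, C/Stay/D/c, C/In/D/b, C/In/D/c} → row (5,7) (5,7) (5,7) (5,0) (5,0) (5,0)
{C/Stay/W/b, C/Stay/W/c, C/In/W/b, C/In/W/c} → row (5,7) (5,7) (5,7) (0,1) (7,5) (5,8)
{L/Stay/D/b, L/Stay/W/b} → row (2,8) (2,8) (2,8) (2,8) (2,8) (2,8)
{L/Stay/D/c, L/Stay/W/c} → row (3,6) (3,6) (3,6) (3,6) (3,6) (3,6)
{L/In/D/b, L/In/D/c, L/In/W/b, L/In/W/c} → row (7,6) (7,6) (7,6) (7,6) (7,6) (7,6)
That's 5 distinct rows out of 16 strategies.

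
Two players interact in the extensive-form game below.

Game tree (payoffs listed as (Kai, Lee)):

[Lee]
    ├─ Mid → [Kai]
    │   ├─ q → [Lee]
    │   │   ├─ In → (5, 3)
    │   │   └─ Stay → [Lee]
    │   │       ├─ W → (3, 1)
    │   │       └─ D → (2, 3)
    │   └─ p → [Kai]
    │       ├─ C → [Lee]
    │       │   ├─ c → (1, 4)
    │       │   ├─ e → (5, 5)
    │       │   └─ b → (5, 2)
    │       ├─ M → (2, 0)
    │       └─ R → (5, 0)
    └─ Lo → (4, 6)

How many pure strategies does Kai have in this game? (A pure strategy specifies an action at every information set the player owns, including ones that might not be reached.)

6

Kai owns the node after Mid with actions {q, p} — two choices.
Kai owns the node after Mid-p with actions {C, M, R} — three choices.
A pure strategy fixes one action at each information set independently, so the count is the product 2 × 3 = 6.
(For reference, Lee has 24 pure strategies, giving a 6×24 normal-form matrix.)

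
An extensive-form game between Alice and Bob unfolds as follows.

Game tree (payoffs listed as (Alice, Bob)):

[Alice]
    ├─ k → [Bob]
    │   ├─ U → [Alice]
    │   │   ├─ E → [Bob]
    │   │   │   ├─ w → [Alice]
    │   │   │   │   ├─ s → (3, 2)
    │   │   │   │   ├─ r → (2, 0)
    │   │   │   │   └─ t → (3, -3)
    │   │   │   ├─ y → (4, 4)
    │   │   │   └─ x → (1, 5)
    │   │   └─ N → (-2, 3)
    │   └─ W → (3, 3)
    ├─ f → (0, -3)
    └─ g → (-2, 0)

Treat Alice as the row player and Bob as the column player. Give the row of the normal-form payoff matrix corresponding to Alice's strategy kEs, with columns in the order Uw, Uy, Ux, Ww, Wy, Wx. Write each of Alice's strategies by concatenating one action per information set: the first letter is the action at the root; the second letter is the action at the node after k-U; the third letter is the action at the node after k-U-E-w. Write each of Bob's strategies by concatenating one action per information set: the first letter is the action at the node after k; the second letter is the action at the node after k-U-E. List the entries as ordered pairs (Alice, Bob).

(3,2) (4,4) (1,5) (3,3) (3,3) (3,3)

vs Uw: Alice plays k → Bob plays U at [k] → Alice plays E at [k-U] → Bob plays w at [k-U-E] → Alice plays s at [k-U-E-w] → (3, 2)
vs Uy: Alice plays k → Bob plays U at [k] → Alice plays E at [k-U] → Bob plays y at [k-U-E] → (4, 4)
vs Ux: Alice plays k → Bob plays U at [k] → Alice plays E at [k-U] → Bob plays x at [k-U-E] → (1, 5)
vs Ww: Alice plays k → Bob plays W at [k] → (3, 3)
vs Wy: Alice plays k → Bob plays W at [k] → (3, 3)
vs Wx: Alice plays k → Bob plays W at [k] → (3, 3)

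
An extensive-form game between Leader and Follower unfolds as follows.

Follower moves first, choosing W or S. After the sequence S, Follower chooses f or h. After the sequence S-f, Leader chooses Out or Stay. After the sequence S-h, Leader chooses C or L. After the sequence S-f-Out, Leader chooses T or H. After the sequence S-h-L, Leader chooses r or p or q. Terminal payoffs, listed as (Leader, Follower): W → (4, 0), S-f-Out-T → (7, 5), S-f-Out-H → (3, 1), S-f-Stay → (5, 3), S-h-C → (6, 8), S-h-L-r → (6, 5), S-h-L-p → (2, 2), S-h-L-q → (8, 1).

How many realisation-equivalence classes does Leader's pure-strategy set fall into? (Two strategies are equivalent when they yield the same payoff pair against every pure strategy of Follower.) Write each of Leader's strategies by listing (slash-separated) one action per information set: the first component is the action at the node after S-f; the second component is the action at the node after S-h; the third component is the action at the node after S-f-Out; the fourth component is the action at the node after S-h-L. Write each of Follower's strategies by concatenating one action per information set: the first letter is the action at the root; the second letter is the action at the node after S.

Leader has 24 pure strategies: Out/C/T/r, Out/C/T/p, Out/C/T/q, Out/C/H/r, Out/C/H/p, Out/C/H/q, Out/L/T/r, Out/L/T/p, Out/L/T/q, Out/L/H/r, Out/L/H/p, Out/L/H/q, Stay/C/T/r, Stay/C/T/p, Stay/C/T/q, Stay/C/H/r, Stay/C/H/p, Stay/C/H/q, Stay/L/T/r, Stay/L/T/p, Stay/L/T/q, Stay/L/H/r, Stay/L/H/p, Stay/L/H/q. Columns: Wf, Wh, Sf, Sh.
{Out/C/T/r, Out/C/T/p, Out/C/T/q} → row (4,0) (4,0) (7,5) (6,8)
{Out/C/H/r, Out/C/H/p, Out/C/H/q} → row (4,0) (4,0) (3,1) (6,8)
{Out/L/T/r} → row (4,0) (4,0) (7,5) (6,5)
{Out/L/T/p} → row (4,0) (4,0) (7,5) (2,2)
{Out/L/T/q} → row (4,0) (4,0) (7,5) (8,1)
{Out/L/H/r} → row (4,0) (4,0) (3,1) (6,5)
{Out/L/H/p} → row (4,0) (4,0) (3,1) (2,2)
{Out/L/H/q} → row (4,0) (4,0) (3,1) (8,1)
{Stay/C/T/r, Stay/C/T/p, Stay/C/T/q, Stay/C/H/r, Stay/C/H/p, Stay/C/H/q} → row (4,0) (4,0) (5,3) (6,8)
{Stay/L/T/r, Stay/L/H/r} → row (4,0) (4,0) (5,3) (6,5)
{Stay/L/T/p, Stay/L/H/p} → row (4,0) (4,0) (5,3) (2,2)
{Stay/L/T/q, Stay/L/H/q} → row (4,0) (4,0) (5,3) (8,1)
That's 12 distinct rows out of 24 strategies.

12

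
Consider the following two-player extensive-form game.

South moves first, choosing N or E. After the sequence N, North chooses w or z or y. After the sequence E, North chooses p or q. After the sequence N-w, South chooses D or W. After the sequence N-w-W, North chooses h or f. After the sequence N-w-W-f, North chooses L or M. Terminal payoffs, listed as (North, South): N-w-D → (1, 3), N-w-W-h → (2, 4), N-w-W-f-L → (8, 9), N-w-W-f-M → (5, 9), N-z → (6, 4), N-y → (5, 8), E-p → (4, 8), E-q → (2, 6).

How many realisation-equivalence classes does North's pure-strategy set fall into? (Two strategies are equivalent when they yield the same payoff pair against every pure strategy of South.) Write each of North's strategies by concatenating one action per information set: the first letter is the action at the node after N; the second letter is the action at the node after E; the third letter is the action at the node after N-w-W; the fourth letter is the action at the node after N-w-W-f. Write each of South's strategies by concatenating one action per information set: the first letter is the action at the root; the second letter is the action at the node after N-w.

North has 24 pure strategies: wphL, wphM, wpfL, wpfM, wqhL, wqhM, wqfL, wqfM, zphL, zphM, zpfL, zpfM, zqhL, zqhM, zqfL, zqfM, yphL, yphM, ypfL, ypfM, yqhL, yqhM, yqfL, yqfM. Columns: ND, NW, ED, EW.
{wphL, wphM} → row (1,3) (2,4) (4,8) (4,8)
{wpfL} → row (1,3) (8,9) (4,8) (4,8)
{wpfM} → row (1,3) (5,9) (4,8) (4,8)
{wqhL, wqhM} → row (1,3) (2,4) (2,6) (2,6)
{wqfL} → row (1,3) (8,9) (2,6) (2,6)
{wqfM} → row (1,3) (5,9) (2,6) (2,6)
{zphL, zphM, zpfL, zpfM} → row (6,4) (6,4) (4,8) (4,8)
{zqhL, zqhM, zqfL, zqfM} → row (6,4) (6,4) (2,6) (2,6)
{yphL, yphM, ypfL, ypfM} → row (5,8) (5,8) (4,8) (4,8)
{yqhL, yqhM, yqfL, yqfM} → row (5,8) (5,8) (2,6) (2,6)
That's 10 distinct rows out of 24 strategies.

10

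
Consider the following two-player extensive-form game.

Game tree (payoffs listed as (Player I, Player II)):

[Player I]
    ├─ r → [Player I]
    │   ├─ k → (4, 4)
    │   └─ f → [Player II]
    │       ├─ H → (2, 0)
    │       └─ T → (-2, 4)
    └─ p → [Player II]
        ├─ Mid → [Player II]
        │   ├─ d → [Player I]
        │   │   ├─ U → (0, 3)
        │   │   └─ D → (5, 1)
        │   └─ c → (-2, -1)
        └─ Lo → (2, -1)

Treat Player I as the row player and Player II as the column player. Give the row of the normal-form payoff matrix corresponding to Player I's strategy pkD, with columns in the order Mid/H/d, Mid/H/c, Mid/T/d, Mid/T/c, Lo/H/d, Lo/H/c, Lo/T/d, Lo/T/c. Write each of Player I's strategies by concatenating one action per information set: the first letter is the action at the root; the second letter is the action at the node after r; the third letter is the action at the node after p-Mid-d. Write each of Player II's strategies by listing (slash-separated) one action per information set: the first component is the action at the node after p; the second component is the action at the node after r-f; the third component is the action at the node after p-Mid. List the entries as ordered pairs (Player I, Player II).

(5,1) (-2,-1) (5,1) (-2,-1) (2,-1) (2,-1) (2,-1) (2,-1)

vs Mid/H/d: Player I plays p → Player II plays Mid at [p] → Player II plays d at [p-Mid] → Player I plays D at [p-Mid-d] → (5, 1)
vs Mid/H/c: Player I plays p → Player II plays Mid at [p] → Player II plays c at [p-Mid] → (-2, -1)
vs Mid/T/d: Player I plays p → Player II plays Mid at [p] → Player II plays d at [p-Mid] → Player I plays D at [p-Mid-d] → (5, 1)
vs Mid/T/c: Player I plays p → Player II plays Mid at [p] → Player II plays c at [p-Mid] → (-2, -1)
vs Lo/H/d: Player I plays p → Player II plays Lo at [p] → (2, -1)
vs Lo/H/c: Player I plays p → Player II plays Lo at [p] → (2, -1)
vs Lo/T/d: Player I plays p → Player II plays Lo at [p] → (2, -1)
vs Lo/T/c: Player I plays p → Player II plays Lo at [p] → (2, -1)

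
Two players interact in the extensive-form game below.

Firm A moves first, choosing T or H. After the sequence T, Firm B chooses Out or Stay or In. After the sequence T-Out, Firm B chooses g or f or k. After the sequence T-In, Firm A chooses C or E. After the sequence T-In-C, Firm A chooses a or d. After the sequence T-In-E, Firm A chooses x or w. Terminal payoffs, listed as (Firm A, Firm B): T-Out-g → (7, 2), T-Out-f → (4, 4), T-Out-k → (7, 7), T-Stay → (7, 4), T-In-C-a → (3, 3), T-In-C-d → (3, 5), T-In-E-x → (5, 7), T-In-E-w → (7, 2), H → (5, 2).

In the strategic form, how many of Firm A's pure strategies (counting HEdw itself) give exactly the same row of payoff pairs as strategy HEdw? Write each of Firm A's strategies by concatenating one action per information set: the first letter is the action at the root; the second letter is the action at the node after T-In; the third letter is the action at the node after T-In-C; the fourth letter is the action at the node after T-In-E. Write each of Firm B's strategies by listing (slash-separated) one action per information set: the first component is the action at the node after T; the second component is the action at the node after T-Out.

8

Row for HEdw (columns Out/g, Out/f, Out/k, Stay/g, Stay/f, Stay/k, In/g, In/f, In/k): (5,2) (5,2) (5,2) (5,2) (5,2) (5,2) (5,2) (5,2) (5,2).
Under HEdw, Firm A's choice at the node after T-In and at the node after T-In-C and at the node after T-In-E can never be reached regardless of what Firm B does, so varying those choices leaves every outcome unchanged.
Holding the reachable choices fixed and varying the unreachable ones freely already gives 2 × 2 × 2 = 8 equivalent strategies.
No other strategy reproduces this row, so those 8 are the full class: HCax, HCaw, HCdx, HCdw, HEax, HEaw, HEdx, HEdw.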